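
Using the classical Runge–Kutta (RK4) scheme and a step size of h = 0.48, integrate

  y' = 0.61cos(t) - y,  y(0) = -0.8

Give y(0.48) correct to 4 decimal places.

RK4: k1 = f(t_n, y_n); k2 = f(t_n + h/2, y_n + (h/2)·k1); k3 = f(t_n + h/2, y_n + (h/2)·k2); k4 = f(t_n + h, y_n + h·k3); y_{n+1} = y_n + (h/6)·(k1 + 2k2 + 2k3 + k4).
t=0.000000, y=-0.800000:
  k1 = f(0.000000, -0.800000) = 1.410000
  k2 = f(0.240000, -0.461600) = 1.054116
  k3 = f(0.240000, -0.547012) = 1.139528
  k4 = f(0.480000, -0.253026) = 0.794093
  y ← -0.800000 + (0.48/6)·(k1 + 2k2 + 2k3 + k4) = -0.272689
y(0.48) ≈ -0.2727

-0.2727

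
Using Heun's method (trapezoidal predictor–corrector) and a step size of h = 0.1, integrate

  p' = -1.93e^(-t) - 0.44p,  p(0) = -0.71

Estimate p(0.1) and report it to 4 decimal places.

Heun: k1 = f(t_n, p_n); k2 = f(t_n + h, p_n + h·k1); p_{n+1} = p_n + (h/2)·(k1 + k2).
t=0.000000, p=-0.710000:
  k1 = f(0.000000, -0.710000) = -1.617600
  k2 = f(0.100000, -0.871760) = -1.362762
  p ← -0.710000 + (0.1/2)·(-1.617600 + (-1.362762)) = -0.859018
p(0.1) ≈ -0.8590

-0.8590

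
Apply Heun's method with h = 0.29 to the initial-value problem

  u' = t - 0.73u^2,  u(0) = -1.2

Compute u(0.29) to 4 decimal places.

-1.5501

Heun: k1 = f(t_n, u_n); k2 = f(t_n + h, u_n + h·k1); u_{n+1} = u_n + (h/2)·(k1 + k2).
t=0.000000, u=-1.200000:
  k1 = f(0.000000, -1.200000) = -1.051200
  k2 = f(0.290000, -1.504848) = -1.363134
  u ← -1.200000 + (0.29/2)·(-1.051200 + (-1.363134)) = -1.550078
u(0.29) ≈ -1.5501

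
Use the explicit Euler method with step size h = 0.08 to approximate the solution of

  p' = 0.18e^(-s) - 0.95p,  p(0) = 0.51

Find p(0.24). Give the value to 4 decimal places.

0.4392

Euler: p_{n+1} = p_n + h·f(s_n, p_n).
s=0.000000, p=0.510000: f=-0.304500 → p ← 0.510000 + 0.08·(-0.304500) = 0.485640
s=0.080000, p=0.485640: f=-0.295197 → p ← 0.485640 + 0.08·(-0.295197) = 0.462024
s=0.160000, p=0.462024: f=-0.285537 → p ← 0.462024 + 0.08·(-0.285537) = 0.439181
p(0.24) ≈ 0.4392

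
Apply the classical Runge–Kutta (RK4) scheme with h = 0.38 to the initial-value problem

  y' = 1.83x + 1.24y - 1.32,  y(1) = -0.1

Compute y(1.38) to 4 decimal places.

0.2426

RK4: k1 = f(x_n, y_n); k2 = f(x_n + h/2, y_n + (h/2)·k1); k3 = f(x_n + h/2, y_n + (h/2)·k2); k4 = f(x_n + h, y_n + h·k3); y_{n+1} = y_n + (h/6)·(k1 + 2k2 + 2k3 + k4).
x=1.000000, y=-0.100000:
  k1 = f(1.000000, -0.100000) = 0.386000
  k2 = f(1.190000, -0.026660) = 0.824642
  k3 = f(1.190000, 0.056682) = 0.927986
  k4 = f(1.380000, 0.252635) = 1.518667
  y ← -0.100000 + (0.38/6)·(k1 + 2k2 + 2k3 + k4) = 0.242628
y(1.38) ≈ 0.2426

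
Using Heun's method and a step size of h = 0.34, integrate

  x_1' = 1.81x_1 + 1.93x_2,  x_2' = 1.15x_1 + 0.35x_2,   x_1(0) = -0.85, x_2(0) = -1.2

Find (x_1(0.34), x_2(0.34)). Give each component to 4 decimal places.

-2.7197, -1.9596

Heun on (x_1,x_2): k1 = f(t_n, state_n); k2 = f(t_n + h, state_n + h·k1); state_{n+1} = state_n + (h/2)·(k1 + k2).
0.000000: (-0.850000, -1.200000)
  k1 = (-3.854500, -1.397500)
  predictor → (-2.160530, -1.675150)
  k2 = (-7.143599, -3.070912)
  → (-2.719677, -1.959630)
(x_1(0.34), x_2(0.34)) ≈ (-2.7197, -1.9596)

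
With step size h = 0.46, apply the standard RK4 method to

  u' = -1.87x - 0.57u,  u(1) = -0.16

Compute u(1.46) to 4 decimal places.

RK4: k1 = f(x_n, u_n); k2 = f(x_n + h/2, u_n + (h/2)·k1); k3 = f(x_n + h/2, u_n + (h/2)·k2); k4 = f(x_n + h, u_n + h·k3); u_{n+1} = u_n + (h/6)·(k1 + 2k2 + 2k3 + k4).
x=1.000000, u=-0.160000:
  k1 = f(1.000000, -0.160000) = -1.778800
  k2 = f(1.230000, -0.569124) = -1.975699
  k3 = f(1.230000, -0.614411) = -1.949886
  k4 = f(1.460000, -1.056947) = -2.127740
  u ← -0.160000 + (0.46/6)·(k1 + 2k2 + 2k3 + k4) = -1.061424
u(1.46) ≈ -1.0614

-1.0614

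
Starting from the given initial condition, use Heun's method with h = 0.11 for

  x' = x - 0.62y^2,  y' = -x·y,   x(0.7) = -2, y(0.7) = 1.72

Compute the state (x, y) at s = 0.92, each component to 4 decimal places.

-3.2303, 2.9638

Heun on (x,y): k1 = f(s_n, state_n); k2 = f(s_n + h, state_n + h·k1); state_{n+1} = state_n + (h/2)·(k1 + k2).
0.700000: (-2.000000, 1.720000)
  k1 = (-3.834208, 3.440000)
  predictor → (-2.421763, 2.098400)
  k2 = (-5.151798, 5.081827)
  → (-2.494230, 2.188700)
0.810000: (-2.494230, 2.188700)
  k1 = (-5.464284, 5.459123)
  predictor → (-3.095302, 2.789204)
  k2 = (-7.918690, 8.633428)
  → (-3.230294, 2.963791)
(x(0.92), y(0.92)) ≈ (-3.2303, 2.9638)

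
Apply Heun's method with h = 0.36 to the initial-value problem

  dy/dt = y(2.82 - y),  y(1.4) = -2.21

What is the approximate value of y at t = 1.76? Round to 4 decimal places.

-14.3098

Heun: k1 = f(t_n, y_n); k2 = f(t_n + h, y_n + h·k1); y_{n+1} = y_n + (h/2)·(k1 + k2).
t=1.400000, y=-2.210000:
  k1 = f(1.400000, -2.210000) = -11.116300
  k2 = f(1.760000, -6.211868) = -56.104772
  y ← -2.210000 + (0.36/2)·(-11.116300 + (-56.104772)) = -14.309793
y(1.76) ≈ -14.3098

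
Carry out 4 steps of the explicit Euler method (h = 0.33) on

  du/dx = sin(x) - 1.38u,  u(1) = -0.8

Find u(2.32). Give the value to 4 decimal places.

0.5500

Euler: u_{n+1} = u_n + h·f(x_n, u_n).
x=1.000000, u=-0.800000: f=1.945471 → u ← -0.800000 + 0.33·1.945471 = -0.157995
x=1.330000, u=-0.157995: f=1.189181 → u ← -0.157995 + 0.33·1.189181 = 0.234435
x=1.660000, u=0.234435: f=0.672504 → u ← 0.234435 + 0.33·0.672504 = 0.456361
x=1.990000, u=0.456361: f=0.283635 → u ← 0.456361 + 0.33·0.283635 = 0.549961
u(2.32) ≈ 0.5500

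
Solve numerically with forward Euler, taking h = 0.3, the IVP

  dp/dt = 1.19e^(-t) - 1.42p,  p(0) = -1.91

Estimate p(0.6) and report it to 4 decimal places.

-0.1599

Euler: p_{n+1} = p_n + h·f(t_n, p_n).
t=0.000000, p=-1.910000: f=3.902200 → p ← -1.910000 + 0.3·3.902200 = -0.739340
t=0.300000, p=-0.739340: f=1.931436 → p ← -0.739340 + 0.3·1.931436 = -0.159909
p(0.6) ≈ -0.1599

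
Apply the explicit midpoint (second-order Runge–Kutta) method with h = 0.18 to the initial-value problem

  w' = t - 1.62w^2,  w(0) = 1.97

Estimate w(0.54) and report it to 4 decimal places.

0.9038

Midpoint: k1 = f(t_n, w_n); k2 = f(t_n + h/2, w_n + (h/2)·k1); w_{n+1} = w_n + h·k2.
t=0.000000, w=1.970000:
  k1 = f(0.000000, 1.970000) = -6.287058
  k2 = f(0.090000, 1.404165) = -3.104120
  w ← 1.970000 + 0.18·(-3.104120) = 1.411258
t=0.180000, w=1.411258:
  k1 = f(0.180000, 1.411258) = -3.046474
  k2 = f(0.270000, 1.137076) = -1.824565
  w ← 1.411258 + 0.18·(-1.824565) = 1.082837
t=0.360000, w=1.082837:
  k1 = f(0.360000, 1.082837) = -1.539507
  k2 = f(0.450000, 0.944281) = -0.994500
  w ← 1.082837 + 0.18·(-0.994500) = 0.903827
w(0.54) ≈ 0.9038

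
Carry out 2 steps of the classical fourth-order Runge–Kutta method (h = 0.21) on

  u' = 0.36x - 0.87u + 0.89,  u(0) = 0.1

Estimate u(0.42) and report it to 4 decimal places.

0.4107

RK4: k1 = f(x_n, u_n); k2 = f(x_n + h/2, u_n + (h/2)·k1); k3 = f(x_n + h/2, u_n + (h/2)·k2); k4 = f(x_n + h, u_n + h·k3); u_{n+1} = u_n + (h/6)·(k1 + 2k2 + 2k3 + k4).
x=0.000000, u=0.100000:
  k1 = f(0.000000, 0.100000) = 0.803000
  k2 = f(0.105000, 0.184315) = 0.767446
  k3 = f(0.105000, 0.180582) = 0.770694
  k4 = f(0.210000, 0.261846) = 0.737794
  u ← 0.100000 + (0.21/6)·(k1 + 2k2 + 2k3 + k4) = 0.261598
x=0.210000, u=0.261598:
  k1 = f(0.210000, 0.261598) = 0.738010
  k2 = f(0.315000, 0.339089) = 0.708393
  k3 = f(0.315000, 0.335979) = 0.711098
  k4 = f(0.420000, 0.410928) = 0.683692
  u ← 0.261598 + (0.21/6)·(k1 + 2k2 + 2k3 + k4) = 0.410722
u(0.42) ≈ 0.4107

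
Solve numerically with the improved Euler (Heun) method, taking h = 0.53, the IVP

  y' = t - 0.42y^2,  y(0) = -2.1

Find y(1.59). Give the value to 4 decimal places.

Heun: k1 = f(t_n, y_n); k2 = f(t_n + h, y_n + h·k1); y_{n+1} = y_n + (h/2)·(k1 + k2).
t=0.000000, y=-2.100000:
  k1 = f(0.000000, -2.100000) = -1.852200
  k2 = f(0.530000, -3.081666) = -3.458599
  y ← -2.100000 + (0.53/2)·(-1.852200 + (-3.458599)) = -3.507362
t=0.530000, y=-3.507362:
  k1 = f(0.530000, -3.507362) = -4.636667
  k2 = f(1.060000, -5.964795) = -13.883088
  y ← -3.507362 + (0.53/2)·(-4.636667 + (-13.883088)) = -8.415097
t=1.060000, y=-8.415097:
  k1 = f(1.060000, -8.415097) = -28.681819
  k2 = f(1.590000, -23.616461) = -232.659636
  y ← -8.415097 + (0.53/2)·(-28.681819 + (-232.659636)) = -77.670583
y(1.59) ≈ -77.6706

-77.6706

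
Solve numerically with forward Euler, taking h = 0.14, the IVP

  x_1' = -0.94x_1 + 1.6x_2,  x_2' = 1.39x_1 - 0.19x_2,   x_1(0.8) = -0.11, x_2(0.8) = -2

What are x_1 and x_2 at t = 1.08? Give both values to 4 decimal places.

-0.9129, -2.0216

Euler on (x_1,x_2): x_1_{n+1} = x_1_n + h·x_1', x_2_{n+1} = x_2_n + h·x_2'.
0.800000: (-0.110000, -2.000000); f=(-3.096600, 0.227100) → (-0.543524, -1.968206)
0.940000: (-0.543524, -1.968206); f=(-2.638217, -0.381539) → (-0.912874, -2.021621)
(x_1(1.08), x_2(1.08)) ≈ (-0.9129, -2.0216)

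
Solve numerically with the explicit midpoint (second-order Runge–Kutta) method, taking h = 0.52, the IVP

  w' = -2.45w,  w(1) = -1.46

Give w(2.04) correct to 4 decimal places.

-0.4219

Midpoint: k1 = f(s_n, w_n); k2 = f(s_n + h/2, w_n + (h/2)·k1); w_{n+1} = w_n + h·k2.
s=1.000000, w=-1.460000:
  k1 = f(1.000000, -1.460000) = 3.577000
  k2 = f(1.260000, -0.529980) = 1.298451
  w ← -1.460000 + 0.52·1.298451 = -0.784805
s=1.520000, w=-0.784805:
  k1 = f(1.520000, -0.784805) = 1.922773
  k2 = f(1.780000, -0.284884) = 0.697967
  w ← -0.784805 + 0.52·0.697967 = -0.421863
w(2.04) ≈ -0.4219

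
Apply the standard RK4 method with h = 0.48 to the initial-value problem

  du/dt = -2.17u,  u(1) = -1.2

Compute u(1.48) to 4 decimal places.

RK4: k1 = f(t_n, u_n); k2 = f(t_n + h/2, u_n + (h/2)·k1); k3 = f(t_n + h/2, u_n + (h/2)·k2); k4 = f(t_n + h, u_n + h·k3); u_{n+1} = u_n + (h/6)·(k1 + 2k2 + 2k3 + k4).
t=1.000000, u=-1.200000:
  k1 = f(1.000000, -1.200000) = 2.604000
  k2 = f(1.240000, -0.575040) = 1.247837
  k3 = f(1.240000, -0.900519) = 1.954127
  k4 = f(1.480000, -0.262019) = 0.568582
  u ← -1.200000 + (0.48/6)·(k1 + 2k2 + 2k3 + k4) = -0.433879
u(1.48) ≈ -0.4339

-0.4339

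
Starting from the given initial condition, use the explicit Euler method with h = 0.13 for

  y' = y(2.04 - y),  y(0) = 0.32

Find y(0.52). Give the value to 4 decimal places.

0.6813

Euler: y_{n+1} = y_n + h·f(s_n, y_n).
s=0.000000, y=0.320000: f=0.550400 → y ← 0.320000 + 0.13·0.550400 = 0.391552
s=0.130000, y=0.391552: f=0.645453 → y ← 0.391552 + 0.13·0.645453 = 0.475461
s=0.260000, y=0.475461: f=0.743877 → y ← 0.475461 + 0.13·0.743877 = 0.572165
s=0.390000, y=0.572165: f=0.839844 → y ← 0.572165 + 0.13·0.839844 = 0.681345
y(0.52) ≈ 0.6813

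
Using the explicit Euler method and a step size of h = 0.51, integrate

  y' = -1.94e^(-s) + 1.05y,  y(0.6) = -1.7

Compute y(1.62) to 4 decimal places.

Euler: y_{n+1} = y_n + h·f(s_n, y_n).
s=0.600000, y=-1.700000: f=-2.849695 → y ← -1.700000 + 0.51·(-2.849695) = -3.153344
s=1.110000, y=-3.153344: f=-3.950356 → y ← -3.153344 + 0.51·(-3.950356) = -5.168026
y(1.62) ≈ -5.1680

-5.1680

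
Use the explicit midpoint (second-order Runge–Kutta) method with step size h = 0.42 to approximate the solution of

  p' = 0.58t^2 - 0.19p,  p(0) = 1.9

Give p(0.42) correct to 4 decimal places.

Midpoint: k1 = f(t_n, p_n); k2 = f(t_n + h/2, p_n + (h/2)·k1); p_{n+1} = p_n + h·k2.
t=0.000000, p=1.900000:
  k1 = f(0.000000, 1.900000) = -0.361000
  k2 = f(0.210000, 1.824190) = -0.321018
  p ← 1.900000 + 0.42·(-0.321018) = 1.765172
p(0.42) ≈ 1.7652

1.7652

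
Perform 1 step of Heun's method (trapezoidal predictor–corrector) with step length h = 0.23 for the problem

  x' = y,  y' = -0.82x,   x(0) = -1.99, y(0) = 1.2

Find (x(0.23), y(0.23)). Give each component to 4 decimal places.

Heun on (x,y): k1 = f(s_n, state_n); k2 = f(s_n + h, state_n + h·k1); state_{n+1} = state_n + (h/2)·(k1 + k2).
0.000000: (-1.990000, 1.200000)
  k1 = (1.200000, 1.631800)
  predictor → (-1.714000, 1.575314)
  k2 = (1.575314, 1.405480)
  → (-1.670839, 1.549287)
(x(0.23), y(0.23)) ≈ (-1.6708, 1.5493)

-1.6708, 1.5493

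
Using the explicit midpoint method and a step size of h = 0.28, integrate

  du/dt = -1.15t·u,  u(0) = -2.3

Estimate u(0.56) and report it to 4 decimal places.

Midpoint: k1 = f(t_n, u_n); k2 = f(t_n + h/2, u_n + (h/2)·k1); u_{n+1} = u_n + h·k2.
t=0.000000, u=-2.300000:
  k1 = f(0.000000, -2.300000) = 0.000000
  k2 = f(0.140000, -2.300000) = 0.370300
  u ← -2.300000 + 0.28·0.370300 = -2.196316
t=0.280000, u=-2.196316:
  k1 = f(0.280000, -2.196316) = 0.707214
  k2 = f(0.420000, -2.097306) = 1.012999
  u ← -2.196316 + 0.28·1.012999 = -1.912676
u(0.56) ≈ -1.9127

-1.9127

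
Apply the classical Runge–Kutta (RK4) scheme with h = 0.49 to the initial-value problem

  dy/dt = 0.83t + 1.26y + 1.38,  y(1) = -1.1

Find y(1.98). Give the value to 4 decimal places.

1.1194

RK4: k1 = f(t_n, y_n); k2 = f(t_n + h/2, y_n + (h/2)·k1); k3 = f(t_n + h/2, y_n + (h/2)·k2); k4 = f(t_n + h, y_n + h·k3); y_{n+1} = y_n + (h/6)·(k1 + 2k2 + 2k3 + k4).
t=1.000000, y=-1.100000:
  k1 = f(1.000000, -1.100000) = 0.824000
  k2 = f(1.245000, -0.898120) = 1.281719
  k3 = f(1.245000, -0.785979) = 1.423017
  k4 = f(1.490000, -0.402722) = 2.109270
  y ← -1.100000 + (0.49/6)·(k1 + 2k2 + 2k3 + k4) = -0.418676
t=1.490000, y=-0.418676:
  k1 = f(1.490000, -0.418676) = 2.089168
  k2 = f(1.735000, 0.093170) = 2.937444
  k3 = f(1.735000, 0.300998) = 3.199307
  k4 = f(1.980000, 1.148984) = 4.471120
  y ← -0.418676 + (0.49/6)·(k1 + 2k2 + 2k3 + k4) = 1.119417
y(1.98) ≈ 1.1194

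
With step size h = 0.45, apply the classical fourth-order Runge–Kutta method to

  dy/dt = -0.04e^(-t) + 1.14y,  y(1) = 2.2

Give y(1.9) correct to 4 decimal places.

6.1190

RK4: k1 = f(t_n, y_n); k2 = f(t_n + h/2, y_n + (h/2)·k1); k3 = f(t_n + h/2, y_n + (h/2)·k2); k4 = f(t_n + h, y_n + h·k3); y_{n+1} = y_n + (h/6)·(k1 + 2k2 + 2k3 + k4).
t=1.000000, y=2.200000:
  k1 = f(1.000000, 2.200000) = 2.493285
  k2 = f(1.225000, 2.760989) = 3.135777
  k3 = f(1.225000, 2.905550) = 3.300577
  k4 = f(1.450000, 3.685259) = 4.191813
  y ← 2.200000 + (0.45/6)·(k1 + 2k2 + 2k3 + k4) = 3.666835
t=1.450000, y=3.666835:
  k1 = f(1.450000, 3.666835) = 4.170810
  k2 = f(1.675000, 4.605268) = 5.242513
  k3 = f(1.675000, 4.846401) = 5.517405
  k4 = f(1.900000, 6.149667) = 7.004638
  y ← 3.666835 + (0.45/6)·(k1 + 2k2 + 2k3 + k4) = 6.118982
y(1.9) ≈ 6.1190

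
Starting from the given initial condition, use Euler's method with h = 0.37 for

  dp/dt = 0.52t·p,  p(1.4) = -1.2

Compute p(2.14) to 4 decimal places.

-2.0420

Euler: p_{n+1} = p_n + h·f(t_n, p_n).
t=1.400000, p=-1.200000: f=-0.873600 → p ← -1.200000 + 0.37·(-0.873600) = -1.523232
t=1.770000, p=-1.523232: f=-1.401983 → p ← -1.523232 + 0.37·(-1.401983) = -2.041966
p(2.14) ≈ -2.0420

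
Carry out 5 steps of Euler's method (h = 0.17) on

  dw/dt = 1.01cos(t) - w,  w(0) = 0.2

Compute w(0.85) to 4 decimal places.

Euler: w_{n+1} = w_n + h·f(t_n, w_n).
t=0.000000, w=0.200000: f=0.810000 → w ← 0.200000 + 0.17·0.810000 = 0.337700
t=0.170000, w=0.337700: f=0.657741 → w ← 0.337700 + 0.17·0.657741 = 0.449516
t=0.340000, w=0.449516: f=0.502666 → w ← 0.449516 + 0.17·0.502666 = 0.534969
t=0.510000, w=0.534969: f=0.346503 → w ← 0.534969 + 0.17·0.346503 = 0.593875
t=0.680000, w=0.593875: f=0.191474 → w ← 0.593875 + 0.17·0.191474 = 0.626425
w(0.85) ≈ 0.6264

0.6264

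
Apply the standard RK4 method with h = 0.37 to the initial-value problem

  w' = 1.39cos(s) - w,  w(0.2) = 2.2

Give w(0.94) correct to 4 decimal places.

1.6299

RK4: k1 = f(s_n, w_n); k2 = f(s_n + h/2, w_n + (h/2)·k1); k3 = f(s_n + h/2, w_n + (h/2)·k2); k4 = f(s_n + h, w_n + h·k3); w_{n+1} = w_n + (h/6)·(k1 + 2k2 + 2k3 + k4).
s=0.200000, w=2.200000:
  k1 = f(0.200000, 2.200000) = -0.837707
  k2 = f(0.385000, 2.045024) = -0.756774
  k3 = f(0.385000, 2.059997) = -0.771747
  k4 = f(0.570000, 1.914454) = -0.744211
  w ← 2.200000 + (0.37/6)·(k1 + 2k2 + 2k3 + k4) = 1.913931
s=0.570000, w=1.913931:
  k1 = f(0.570000, 1.913931) = -0.743688
  k2 = f(0.755000, 1.776348) = -0.764051
  k3 = f(0.755000, 1.772581) = -0.760284
  k4 = f(0.940000, 1.632626) = -0.812820
  w ← 1.913931 + (0.37/6)·(k1 + 2k2 + 2k3 + k4) = 1.629945
w(0.94) ≈ 1.6299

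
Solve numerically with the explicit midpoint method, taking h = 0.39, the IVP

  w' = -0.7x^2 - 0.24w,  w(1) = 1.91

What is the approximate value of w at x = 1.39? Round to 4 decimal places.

1.3625

Midpoint: k1 = f(x_n, w_n); k2 = f(x_n + h/2, w_n + (h/2)·k1); w_{n+1} = w_n + h·k2.
x=1.000000, w=1.910000:
  k1 = f(1.000000, 1.910000) = -1.158400
  k2 = f(1.195000, 1.684112) = -1.403804
  w ← 1.910000 + 0.39·(-1.403804) = 1.362516
w(1.39) ≈ 1.3625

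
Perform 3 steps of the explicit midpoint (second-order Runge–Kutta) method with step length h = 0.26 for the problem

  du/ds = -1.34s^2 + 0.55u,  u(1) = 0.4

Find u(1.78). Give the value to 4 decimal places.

Midpoint: k1 = f(s_n, u_n); k2 = f(s_n + h/2, u_n + (h/2)·k1); u_{n+1} = u_n + h·k2.
s=1.000000, u=0.400000:
  k1 = f(1.000000, 0.400000) = -1.120000
  k2 = f(1.130000, 0.254400) = -1.571126
  u ← 0.400000 + 0.26·(-1.571126) = -0.008493
s=1.260000, u=-0.008493:
  k1 = f(1.260000, -0.008493) = -2.132055
  k2 = f(1.390000, -0.285660) = -2.746127
  u ← -0.008493 + 0.26·(-2.746127) = -0.722486
s=1.520000, u=-0.722486:
  k1 = f(1.520000, -0.722486) = -3.493303
  k2 = f(1.650000, -1.176615) = -4.295288
  u ← -0.722486 + 0.26·(-4.295288) = -1.839261
u(1.78) ≈ -1.8393

-1.8393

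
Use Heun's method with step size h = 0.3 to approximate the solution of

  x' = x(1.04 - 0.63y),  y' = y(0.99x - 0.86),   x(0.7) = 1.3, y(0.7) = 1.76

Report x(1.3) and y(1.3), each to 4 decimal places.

1.1439, 2.2015

Heun on (x,y): k1 = f(t_n, state_n); k2 = f(t_n + h, state_n + h·k1); state_{n+1} = state_n + (h/2)·(k1 + k2).
0.700000: (1.300000, 1.760000)
  k1 = (-0.089440, 0.751520)
  predictor → (1.273168, 1.985456)
  k2 = (-0.268431, 0.795049)
  → (1.246319, 1.991985)
1.000000: (1.246319, 1.991985)
  k1 = (-0.267897, 0.744716)
  predictor → (1.165950, 2.215400)
  k2 = (-0.414731, 0.651971)
  → (1.143925, 2.201488)
(x(1.3), y(1.3)) ≈ (1.1439, 2.2015)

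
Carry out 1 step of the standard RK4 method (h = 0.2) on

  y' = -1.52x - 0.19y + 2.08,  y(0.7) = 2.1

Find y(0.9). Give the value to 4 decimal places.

RK4: k1 = f(x_n, y_n); k2 = f(x_n + h/2, y_n + (h/2)·k1); k3 = f(x_n + h/2, y_n + (h/2)·k2); k4 = f(x_n + h, y_n + h·k3); y_{n+1} = y_n + (h/6)·(k1 + 2k2 + 2k3 + k4).
x=0.700000, y=2.100000:
  k1 = f(0.700000, 2.100000) = 0.617000
  k2 = f(0.800000, 2.161700) = 0.453277
  k3 = f(0.800000, 2.145328) = 0.456388
  k4 = f(0.900000, 2.191278) = 0.295657
  y ← 2.100000 + (0.2/6)·(k1 + 2k2 + 2k3 + k4) = 2.191066
y(0.9) ≈ 2.1911

2.1911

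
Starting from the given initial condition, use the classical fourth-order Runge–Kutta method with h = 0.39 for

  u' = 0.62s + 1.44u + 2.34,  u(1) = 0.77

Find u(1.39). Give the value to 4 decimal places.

RK4: k1 = f(s_n, u_n); k2 = f(s_n + h/2, u_n + (h/2)·k1); k3 = f(s_n + h/2, u_n + (h/2)·k2); k4 = f(s_n + h, u_n + h·k3); u_{n+1} = u_n + (h/6)·(k1 + 2k2 + 2k3 + k4).
s=1.000000, u=0.770000:
  k1 = f(1.000000, 0.770000) = 4.068800
  k2 = f(1.195000, 1.563416) = 5.332219
  k3 = f(1.195000, 1.809783) = 5.686987
  k4 = f(1.390000, 2.987925) = 7.504412
  u ← 0.770000 + (0.39/6)·(k1 + 2k2 + 2k3 + k4) = 2.954756
u(1.39) ≈ 2.9548

2.9548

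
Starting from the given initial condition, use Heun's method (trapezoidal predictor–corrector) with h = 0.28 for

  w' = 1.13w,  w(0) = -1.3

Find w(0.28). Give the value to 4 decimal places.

Heun: k1 = f(s_n, w_n); k2 = f(s_n + h, w_n + h·k1); w_{n+1} = w_n + (h/2)·(k1 + k2).
s=0.000000, w=-1.300000:
  k1 = f(0.000000, -1.300000) = -1.469000
  k2 = f(0.280000, -1.711320) = -1.933792
  w ← -1.300000 + (0.28/2)·(-1.469000 + (-1.933792)) = -1.776391
w(0.28) ≈ -1.7764

-1.7764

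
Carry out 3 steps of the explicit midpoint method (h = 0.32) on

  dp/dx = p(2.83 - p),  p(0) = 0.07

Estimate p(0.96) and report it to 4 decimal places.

Midpoint: k1 = f(x_n, p_n); k2 = f(x_n + h/2, p_n + (h/2)·k1); p_{n+1} = p_n + h·k2.
x=0.000000, p=0.070000:
  k1 = f(0.000000, 0.070000) = 0.193200
  k2 = f(0.160000, 0.100912) = 0.275398
  p ← 0.070000 + 0.32·0.275398 = 0.158127
x=0.320000, p=0.158127:
  k1 = f(0.320000, 0.158127) = 0.422496
  k2 = f(0.480000, 0.225727) = 0.587854
  p ← 0.158127 + 0.32·0.587854 = 0.346241
x=0.640000, p=0.346241:
  k1 = f(0.640000, 0.346241) = 0.859978
  k2 = f(0.800000, 0.483837) = 1.135160
  p ← 0.346241 + 0.32·1.135160 = 0.709492
p(0.96) ≈ 0.7095

0.7095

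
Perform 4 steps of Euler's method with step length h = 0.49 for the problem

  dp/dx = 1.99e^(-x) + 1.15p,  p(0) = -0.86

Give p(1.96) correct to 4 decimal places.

0.8444

Euler: p_{n+1} = p_n + h·f(x_n, p_n).
x=0.000000, p=-0.860000: f=1.001000 → p ← -0.860000 + 0.49·1.001000 = -0.369510
x=0.490000, p=-0.369510: f=0.794190 → p ← -0.369510 + 0.49·0.794190 = 0.019643
x=0.980000, p=0.019643: f=0.769459 → p ← 0.019643 + 0.49·0.769459 = 0.396678
x=1.470000, p=0.396678: f=0.913731 → p ← 0.396678 + 0.49·0.913731 = 0.844406
p(1.96) ≈ 0.8444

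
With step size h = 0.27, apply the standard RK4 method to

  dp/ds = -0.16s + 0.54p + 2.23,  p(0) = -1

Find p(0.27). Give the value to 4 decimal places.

-0.5149

RK4: k1 = f(s_n, p_n); k2 = f(s_n + h/2, p_n + (h/2)·k1); k3 = f(s_n + h/2, p_n + (h/2)·k2); k4 = f(s_n + h, p_n + h·k3); p_{n+1} = p_n + (h/6)·(k1 + 2k2 + 2k3 + k4).
s=0.000000, p=-1.000000:
  k1 = f(0.000000, -1.000000) = 1.690000
  k2 = f(0.135000, -0.771850) = 1.791601
  k3 = f(0.135000, -0.758134) = 1.799008
  k4 = f(0.270000, -0.514268) = 1.909095
  p ← -1.000000 + (0.27/6)·(k1 + 2k2 + 2k3 + k4) = -0.514886
p(0.27) ≈ -0.5149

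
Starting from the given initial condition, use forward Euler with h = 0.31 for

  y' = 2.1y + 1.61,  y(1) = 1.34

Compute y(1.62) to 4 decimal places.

Euler: y_{n+1} = y_n + h·f(t_n, y_n).
t=1.000000, y=1.340000: f=4.424000 → y ← 1.340000 + 0.31·4.424000 = 2.711440
t=1.310000, y=2.711440: f=7.304024 → y ← 2.711440 + 0.31·7.304024 = 4.975687
y(1.62) ≈ 4.9757

4.9757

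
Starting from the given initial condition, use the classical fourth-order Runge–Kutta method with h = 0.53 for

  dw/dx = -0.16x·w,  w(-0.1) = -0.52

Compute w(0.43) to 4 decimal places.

RK4: k1 = f(x_n, w_n); k2 = f(x_n + h/2, w_n + (h/2)·k1); k3 = f(x_n + h/2, w_n + (h/2)·k2); k4 = f(x_n + h, w_n + h·k3); w_{n+1} = w_n + (h/6)·(k1 + 2k2 + 2k3 + k4).
x=-0.100000, w=-0.520000:
  k1 = f(-0.100000, -0.520000) = -0.008320
  k2 = f(0.165000, -0.522205) = 0.013786
  k3 = f(0.165000, -0.516347) = 0.013632
  k4 = f(0.430000, -0.512775) = 0.035279
  w ← -0.520000 + (0.53/6)·(k1 + 2k2 + 2k3 + k4) = -0.512775
w(0.43) ≈ -0.5128

-0.5128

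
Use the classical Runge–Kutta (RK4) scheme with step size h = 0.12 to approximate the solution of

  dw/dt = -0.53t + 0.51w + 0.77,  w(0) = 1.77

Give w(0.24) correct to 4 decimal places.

2.1811

RK4: k1 = f(t_n, w_n); k2 = f(t_n + h/2, w_n + (h/2)·k1); k3 = f(t_n + h/2, w_n + (h/2)·k2); k4 = f(t_n + h, w_n + h·k3); w_{n+1} = w_n + (h/6)·(k1 + 2k2 + 2k3 + k4).
t=0.000000, w=1.770000:
  k1 = f(0.000000, 1.770000) = 1.672700
  k2 = f(0.060000, 1.870362) = 1.692085
  k3 = f(0.060000, 1.871525) = 1.692678
  k4 = f(0.120000, 1.973121) = 1.712692
  w ← 1.770000 + (0.12/6)·(k1 + 2k2 + 2k3 + k4) = 1.973098
t=0.120000, w=1.973098:
  k1 = f(0.120000, 1.973098) = 1.712680
  k2 = f(0.180000, 2.075859) = 1.733288
  k3 = f(0.180000, 2.077096) = 1.733919
  k4 = f(0.240000, 2.181169) = 1.755196
  w ← 1.973098 + (0.12/6)·(k1 + 2k2 + 2k3 + k4) = 2.181144
w(0.24) ≈ 2.1811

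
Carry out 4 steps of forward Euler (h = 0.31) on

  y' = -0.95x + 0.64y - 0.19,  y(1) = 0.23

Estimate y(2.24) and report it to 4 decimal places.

Euler: y_{n+1} = y_n + h·f(x_n, y_n).
x=1.000000, y=0.230000: f=-0.992800 → y ← 0.230000 + 0.31·(-0.992800) = -0.077768
x=1.310000, y=-0.077768: f=-1.484272 → y ← -0.077768 + 0.31·(-1.484272) = -0.537892
x=1.620000, y=-0.537892: f=-2.073251 → y ← -0.537892 + 0.31·(-2.073251) = -1.180600
x=1.930000, y=-1.180600: f=-2.779084 → y ← -1.180600 + 0.31·(-2.779084) = -2.042116
y(2.24) ≈ -2.0421

-2.0421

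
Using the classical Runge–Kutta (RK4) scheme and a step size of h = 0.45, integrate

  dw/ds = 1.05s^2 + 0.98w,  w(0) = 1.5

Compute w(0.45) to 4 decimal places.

RK4: k1 = f(s_n, w_n); k2 = f(s_n + h/2, w_n + (h/2)·k1); k3 = f(s_n + h/2, w_n + (h/2)·k2); k4 = f(s_n + h, w_n + h·k3); w_{n+1} = w_n + (h/6)·(k1 + 2k2 + 2k3 + k4).
s=0.000000, w=1.500000:
  k1 = f(0.000000, 1.500000) = 1.470000
  k2 = f(0.225000, 1.830750) = 1.847291
  k3 = f(0.225000, 1.915641) = 1.930484
  k4 = f(0.450000, 2.368718) = 2.533968
  w ← 1.500000 + (0.45/6)·(k1 + 2k2 + 2k3 + k4) = 2.366964
w(0.45) ≈ 2.3670

2.3670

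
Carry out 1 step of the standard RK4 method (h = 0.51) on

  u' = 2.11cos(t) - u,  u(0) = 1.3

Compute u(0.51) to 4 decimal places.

1.5825

RK4: k1 = f(t_n, u_n); k2 = f(t_n + h/2, u_n + (h/2)·k1); k3 = f(t_n + h/2, u_n + (h/2)·k2); k4 = f(t_n + h, u_n + h·k3); u_{n+1} = u_n + (h/6)·(k1 + 2k2 + 2k3 + k4).
t=0.000000, u=1.300000:
  k1 = f(0.000000, 1.300000) = 0.810000
  k2 = f(0.255000, 1.506550) = 0.535220
  k3 = f(0.255000, 1.436481) = 0.605289
  k4 = f(0.510000, 1.608697) = 0.232794
  u ← 1.300000 + (0.51/6)·(k1 + 2k2 + 2k3 + k4) = 1.582524
u(0.51) ≈ 1.5825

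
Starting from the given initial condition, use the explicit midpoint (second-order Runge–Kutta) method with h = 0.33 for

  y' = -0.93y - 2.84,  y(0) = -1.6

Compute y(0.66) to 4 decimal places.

Midpoint: k1 = f(t_n, y_n); k2 = f(t_n + h/2, y_n + (h/2)·k1); y_{n+1} = y_n + h·k2.
t=0.000000, y=-1.600000:
  k1 = f(0.000000, -1.600000) = -1.352000
  k2 = f(0.165000, -1.823080) = -1.144536
  y ← -1.600000 + 0.33·(-1.144536) = -1.977697
t=0.330000, y=-1.977697:
  k1 = f(0.330000, -1.977697) = -1.000742
  k2 = f(0.495000, -2.142819) = -0.847178
  y ← -1.977697 + 0.33·(-0.847178) = -2.257266
y(0.66) ≈ -2.2573

-2.2573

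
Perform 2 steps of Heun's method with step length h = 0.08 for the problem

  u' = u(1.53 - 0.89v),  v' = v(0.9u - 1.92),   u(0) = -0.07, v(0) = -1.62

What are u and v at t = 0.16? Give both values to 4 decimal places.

-0.1085, -1.1783

Heun on (u,v): k1 = f(t_n, state_n); k2 = f(t_n + h, state_n + h·k1); state_{n+1} = state_n + (h/2)·(k1 + k2).
0.000000: (-0.070000, -1.620000)
  k1 = (-0.208026, 3.212460)
  predictor → (-0.086642, -1.363003)
  k2 = (-0.237666, 2.723250)
  → (-0.087828, -1.382572)
0.080000: (-0.087828, -1.382572)
  k1 = (-0.242447, 2.763823)
  predictor → (-0.107223, -1.161466)
  k2 = (-0.274889, 2.342097)
  → (-0.108521, -1.178335)
(u(0.16), v(0.16)) ≈ (-0.1085, -1.1783)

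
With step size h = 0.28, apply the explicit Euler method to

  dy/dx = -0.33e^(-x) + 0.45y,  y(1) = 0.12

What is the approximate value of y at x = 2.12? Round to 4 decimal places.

0.0753

Euler: y_{n+1} = y_n + h·f(x_n, y_n).
x=1.000000, y=0.120000: f=-0.067400 → y ← 0.120000 + 0.28·(-0.067400) = 0.101128
x=1.280000, y=0.101128: f=-0.046245 → y ← 0.101128 + 0.28·(-0.046245) = 0.088179
x=1.560000, y=0.088179: f=-0.029664 → y ← 0.088179 + 0.28·(-0.029664) = 0.079873
x=1.840000, y=0.079873: f=-0.016467 → y ← 0.079873 + 0.28·(-0.016467) = 0.075263
y(2.12) ≈ 0.0753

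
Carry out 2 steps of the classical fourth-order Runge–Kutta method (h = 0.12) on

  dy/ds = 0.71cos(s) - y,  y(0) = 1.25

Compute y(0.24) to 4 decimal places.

RK4: k1 = f(s_n, y_n); k2 = f(s_n + h/2, y_n + (h/2)·k1); k3 = f(s_n + h/2, y_n + (h/2)·k2); k4 = f(s_n + h, y_n + h·k3); y_{n+1} = y_n + (h/6)·(k1 + 2k2 + 2k3 + k4).
s=0.000000, y=1.250000:
  k1 = f(0.000000, 1.250000) = -0.540000
  k2 = f(0.060000, 1.217600) = -0.508878
  k3 = f(0.060000, 1.219467) = -0.510745
  k4 = f(0.120000, 1.188711) = -0.483816
  y ← 1.250000 + (0.12/6)·(k1 + 2k2 + 2k3 + k4) = 1.188739
s=0.120000, y=1.188739:
  k1 = f(0.120000, 1.188739) = -0.483845
  k2 = f(0.180000, 1.159708) = -0.461179
  k3 = f(0.180000, 1.161068) = -0.462539
  k4 = f(0.240000, 1.133234) = -0.443584
  y ← 1.188739 + (0.12/6)·(k1 + 2k2 + 2k3 + k4) = 1.133241
y(0.24) ≈ 1.1332

1.1332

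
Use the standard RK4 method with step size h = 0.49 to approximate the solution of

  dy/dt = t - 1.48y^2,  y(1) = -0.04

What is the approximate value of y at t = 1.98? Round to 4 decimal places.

RK4: k1 = f(t_n, y_n); k2 = f(t_n + h/2, y_n + (h/2)·k1); k3 = f(t_n + h/2, y_n + (h/2)·k2); k4 = f(t_n + h, y_n + h·k3); y_{n+1} = y_n + (h/6)·(k1 + 2k2 + 2k3 + k4).
t=1.000000, y=-0.040000:
  k1 = f(1.000000, -0.040000) = 0.997632
  k2 = f(1.245000, 0.204420) = 1.183155
  k3 = f(1.245000, 0.249873) = 1.152594
  k4 = f(1.490000, 0.524771) = 1.082431
  y ← -0.040000 + (0.49/6)·(k1 + 2k2 + 2k3 + k4) = 0.511377
t=1.490000, y=0.511377:
  k1 = f(1.490000, 0.511377) = 1.102970
  k2 = f(1.735000, 0.781605) = 0.830859
  k3 = f(1.735000, 0.714938) = 0.978519
  k4 = f(1.980000, 0.990852) = 0.526955
  y ← 0.511377 + (0.49/6)·(k1 + 2k2 + 2k3 + k4) = 0.940020
y(1.98) ≈ 0.9400

0.9400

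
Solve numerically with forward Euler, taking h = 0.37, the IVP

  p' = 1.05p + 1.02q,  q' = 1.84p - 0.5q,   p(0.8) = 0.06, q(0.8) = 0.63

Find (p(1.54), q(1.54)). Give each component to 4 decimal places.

0.6550, 0.6703

Euler on (p,q): p_{n+1} = p_n + h·p', q_{n+1} = q_n + h·q'.
0.800000: (0.060000, 0.630000); f=(0.705600, -0.204600) → (0.321072, 0.554298)
1.170000: (0.321072, 0.554298); f=(0.902510, 0.313623) → (0.655001, 0.670339)
(p(1.54), q(1.54)) ≈ (0.6550, 0.6703)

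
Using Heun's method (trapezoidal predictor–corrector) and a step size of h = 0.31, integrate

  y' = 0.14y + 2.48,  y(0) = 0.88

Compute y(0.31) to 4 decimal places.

1.7045

Heun: k1 = f(x_n, y_n); k2 = f(x_n + h, y_n + h·k1); y_{n+1} = y_n + (h/2)·(k1 + k2).
x=0.000000, y=0.880000:
  k1 = f(0.000000, 0.880000) = 2.603200
  k2 = f(0.310000, 1.686992) = 2.716179
  y ← 0.880000 + (0.31/2)·(2.603200 + 2.716179) = 1.704504
y(0.31) ≈ 1.7045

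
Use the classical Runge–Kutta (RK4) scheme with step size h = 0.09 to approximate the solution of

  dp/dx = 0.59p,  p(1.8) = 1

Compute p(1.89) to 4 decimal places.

RK4: k1 = f(x_n, p_n); k2 = f(x_n + h/2, p_n + (h/2)·k1); k3 = f(x_n + h/2, p_n + (h/2)·k2); k4 = f(x_n + h, p_n + h·k3); p_{n+1} = p_n + (h/6)·(k1 + 2k2 + 2k3 + k4).
x=1.800000, p=1.000000:
  k1 = f(1.800000, 1.000000) = 0.590000
  k2 = f(1.845000, 1.026550) = 0.605665
  k3 = f(1.845000, 1.027255) = 0.606080
  k4 = f(1.890000, 1.054547) = 0.622183
  p ← 1.000000 + (0.09/6)·(k1 + 2k2 + 2k3 + k4) = 1.054535
p(1.89) ≈ 1.0545

1.0545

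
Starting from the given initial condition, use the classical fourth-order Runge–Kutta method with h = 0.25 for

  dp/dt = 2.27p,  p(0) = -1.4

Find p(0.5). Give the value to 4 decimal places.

RK4: k1 = f(t_n, p_n); k2 = f(t_n + h/2, p_n + (h/2)·k1); k3 = f(t_n + h/2, p_n + (h/2)·k2); k4 = f(t_n + h, p_n + h·k3); p_{n+1} = p_n + (h/6)·(k1 + 2k2 + 2k3 + k4).
t=0.000000, p=-1.400000:
  k1 = f(0.000000, -1.400000) = -3.178000
  k2 = f(0.125000, -1.797250) = -4.079758
  k3 = f(0.125000, -1.909970) = -4.335631
  k4 = f(0.250000, -2.483908) = -5.638471
  p ← -1.400000 + (0.25/6)·(k1 + 2k2 + 2k3 + k4) = -2.468635
t=0.250000, p=-2.468635:
  k1 = f(0.250000, -2.468635) = -5.603802
  k2 = f(0.375000, -3.169111) = -7.193881
  k3 = f(0.375000, -3.367870) = -7.645066
  k4 = f(0.500000, -4.379902) = -9.942377
  p ← -2.468635 + (0.25/6)·(k1 + 2k2 + 2k3 + k4) = -4.352972
p(0.5) ≈ -4.3530

-4.3530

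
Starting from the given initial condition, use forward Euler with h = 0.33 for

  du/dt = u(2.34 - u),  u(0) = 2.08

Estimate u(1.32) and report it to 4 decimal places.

Euler: u_{n+1} = u_n + h·f(t_n, u_n).
t=0.000000, u=2.080000: f=0.540800 → u ← 2.080000 + 0.33·0.540800 = 2.258464
t=0.330000, u=2.258464: f=0.184146 → u ← 2.258464 + 0.33·0.184146 = 2.319232
t=0.660000, u=2.319232: f=0.048165 → u ← 2.319232 + 0.33·0.048165 = 2.335127
t=0.990000, u=2.335127: f=0.011380 → u ← 2.335127 + 0.33·0.011380 = 2.338882
u(1.32) ≈ 2.3389

2.3389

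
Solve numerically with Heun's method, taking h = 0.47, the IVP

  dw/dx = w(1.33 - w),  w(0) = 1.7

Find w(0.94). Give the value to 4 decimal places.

Heun: k1 = f(x_n, w_n); k2 = f(x_n + h, w_n + h·k1); w_{n+1} = w_n + (h/2)·(k1 + k2).
x=0.000000, w=1.700000:
  k1 = f(0.000000, 1.700000) = -0.629000
  k2 = f(0.470000, 1.404370) = -0.104443
  w ← 1.700000 + (0.47/2)·(-0.629000 + (-0.104443)) = 1.527641
x=0.470000, w=1.527641:
  k1 = f(0.470000, 1.527641) = -0.301924
  k2 = f(0.940000, 1.385736) = -0.077236
  w ← 1.527641 + (0.47/2)·(-0.301924 + (-0.077236)) = 1.438538
w(0.94) ≈ 1.4385

1.4385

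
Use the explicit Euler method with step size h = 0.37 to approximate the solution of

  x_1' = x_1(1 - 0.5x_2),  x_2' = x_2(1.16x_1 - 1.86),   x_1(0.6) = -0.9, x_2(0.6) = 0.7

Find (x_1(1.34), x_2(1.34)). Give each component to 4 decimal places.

Euler on (x_1,x_2): x_1_{n+1} = x_1_n + h·x_1', x_2_{n+1} = x_2_n + h·x_2'.
0.600000: (-0.900000, 0.700000); f=(-0.585000, -2.032800) → (-1.116450, -0.052136)
0.970000: (-1.116450, -0.052136); f=(-1.145554, 0.164493) → (-1.540305, 0.008727)
(x_1(1.34), x_2(1.34)) ≈ (-1.5403, 0.0087)

-1.5403, 0.0087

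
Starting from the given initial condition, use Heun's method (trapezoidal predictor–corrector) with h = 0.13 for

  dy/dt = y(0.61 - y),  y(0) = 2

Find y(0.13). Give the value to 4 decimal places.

1.7097

Heun: k1 = f(t_n, y_n); k2 = f(t_n + h, y_n + h·k1); y_{n+1} = y_n + (h/2)·(k1 + k2).
t=0.000000, y=2.000000:
  k1 = f(0.000000, 2.000000) = -2.780000
  k2 = f(0.130000, 1.638600) = -1.685464
  y ← 2.000000 + (0.13/2)·(-2.780000 + (-1.685464)) = 1.709745
y(0.13) ≈ 1.7097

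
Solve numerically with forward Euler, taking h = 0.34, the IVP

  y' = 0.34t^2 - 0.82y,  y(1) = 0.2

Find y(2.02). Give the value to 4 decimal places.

Euler: y_{n+1} = y_n + h·f(t_n, y_n).
t=1.000000, y=0.200000: f=0.176000 → y ← 0.200000 + 0.34·0.176000 = 0.259840
t=1.340000, y=0.259840: f=0.397435 → y ← 0.259840 + 0.34·0.397435 = 0.394968
t=1.680000, y=0.394968: f=0.635742 → y ← 0.394968 + 0.34·0.635742 = 0.611120
y(2.02) ≈ 0.6111

0.6111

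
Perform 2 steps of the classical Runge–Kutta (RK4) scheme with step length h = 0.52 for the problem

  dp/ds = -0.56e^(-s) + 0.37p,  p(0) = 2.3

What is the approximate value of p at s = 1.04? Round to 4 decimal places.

RK4: k1 = f(s_n, p_n); k2 = f(s_n + h/2, p_n + (h/2)·k1); k3 = f(s_n + h/2, p_n + (h/2)·k2); k4 = f(s_n + h, p_n + h·k3); p_{n+1} = p_n + (h/6)·(k1 + 2k2 + 2k3 + k4).
s=0.000000, p=2.300000:
  k1 = f(0.000000, 2.300000) = 0.291000
  k2 = f(0.260000, 2.375660) = 0.447205
  k3 = f(0.260000, 2.416273) = 0.462232
  k4 = f(0.520000, 2.540361) = 0.607002
  p ← 2.300000 + (0.52/6)·(k1 + 2k2 + 2k3 + k4) = 2.535463
s=0.520000, p=2.535463:
  k1 = f(0.520000, 2.535463) = 0.605190
  k2 = f(0.780000, 2.692812) = 0.739633
  k3 = f(0.780000, 2.727767) = 0.752567
  k4 = f(1.040000, 2.926797) = 0.884980
  p ← 2.535463 + (0.52/6)·(k1 + 2k2 + 2k3 + k4) = 2.923259
p(1.04) ≈ 2.9233

2.9233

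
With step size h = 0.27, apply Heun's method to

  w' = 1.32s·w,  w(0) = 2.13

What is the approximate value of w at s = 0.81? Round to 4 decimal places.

3.2665

Heun: k1 = f(s_n, w_n); k2 = f(s_n + h, w_n + h·k1); w_{n+1} = w_n + (h/2)·(k1 + k2).
s=0.000000, w=2.130000:
  k1 = f(0.000000, 2.130000) = 0.000000
  k2 = f(0.270000, 2.130000) = 0.759132
  w ← 2.130000 + (0.27/2)·(0.000000 + 0.759132) = 2.232483
s=0.270000, w=2.232483:
  k1 = f(0.270000, 2.232483) = 0.795657
  k2 = f(0.540000, 2.447310) = 1.744443
  w ← 2.232483 + (0.27/2)·(0.795657 + 1.744443) = 2.575396
s=0.540000, w=2.575396:
  k1 = f(0.540000, 2.575396) = 1.835742
  k2 = f(0.810000, 3.071047) = 3.283563
  w ← 2.575396 + (0.27/2)·(1.835742 + 3.283563) = 3.266503
w(0.81) ≈ 3.2665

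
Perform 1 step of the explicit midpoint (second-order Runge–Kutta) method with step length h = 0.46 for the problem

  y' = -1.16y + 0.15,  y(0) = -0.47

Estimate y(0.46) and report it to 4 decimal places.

-0.2355

Midpoint: k1 = f(s_n, y_n); k2 = f(s_n + h/2, y_n + (h/2)·k1); y_{n+1} = y_n + h·k2.
s=0.000000, y=-0.470000:
  k1 = f(0.000000, -0.470000) = 0.695200
  k2 = f(0.230000, -0.310104) = 0.509721
  y ← -0.470000 + 0.46·0.509721 = -0.235529
y(0.46) ≈ -0.2355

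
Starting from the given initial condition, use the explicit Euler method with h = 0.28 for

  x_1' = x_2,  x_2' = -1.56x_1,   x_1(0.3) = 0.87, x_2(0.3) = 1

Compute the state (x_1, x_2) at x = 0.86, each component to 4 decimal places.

Euler on (x_1,x_2): x_1_{n+1} = x_1_n + h·x_1', x_2_{n+1} = x_2_n + h·x_2'.
0.300000: (0.870000, 1.000000); f=(1.000000, -1.357200) → (1.150000, 0.619984)
0.580000: (1.150000, 0.619984); f=(0.619984, -1.794000) → (1.323596, 0.117664)
(x_1(0.86), x_2(0.86)) ≈ (1.3236, 0.1177)

1.3236, 0.1177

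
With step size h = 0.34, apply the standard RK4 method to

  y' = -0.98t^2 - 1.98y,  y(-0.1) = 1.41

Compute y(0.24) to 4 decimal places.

RK4: k1 = f(t_n, y_n); k2 = f(t_n + h/2, y_n + (h/2)·k1); k3 = f(t_n + h/2, y_n + (h/2)·k2); k4 = f(t_n + h, y_n + h·k3); y_{n+1} = y_n + (h/6)·(k1 + 2k2 + 2k3 + k4).
t=-0.100000, y=1.410000:
  k1 = f(-0.100000, 1.410000) = -2.801600
  k2 = f(0.070000, 0.933728) = -1.853583
  k3 = f(0.070000, 1.094891) = -2.172686
  k4 = f(0.240000, 0.671287) = -1.385596
  y ← 1.410000 + (0.34/6)·(k1 + 2k2 + 2k3 + k4) = 0.716415
y(0.24) ≈ 0.7164

0.7164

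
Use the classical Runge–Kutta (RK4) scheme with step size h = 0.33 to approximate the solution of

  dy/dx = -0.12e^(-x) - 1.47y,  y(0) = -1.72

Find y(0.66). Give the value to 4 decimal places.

RK4: k1 = f(x_n, y_n); k2 = f(x_n + h/2, y_n + (h/2)·k1); k3 = f(x_n + h/2, y_n + (h/2)·k2); k4 = f(x_n + h, y_n + h·k3); y_{n+1} = y_n + (h/6)·(k1 + 2k2 + 2k3 + k4).
x=0.000000, y=-1.720000:
  k1 = f(0.000000, -1.720000) = 2.408400
  k2 = f(0.165000, -1.322614) = 1.842495
  k3 = f(0.165000, -1.415988) = 1.979756
  k4 = f(0.330000, -1.066681) = 1.481750
  y ← -1.720000 + (0.33/6)·(k1 + 2k2 + 2k3 + k4) = -1.085594
x=0.330000, y=-1.085594:
  k1 = f(0.330000, -1.085594) = 1.509553
  k2 = f(0.495000, -0.836518) = 1.156533
  k3 = f(0.495000, -0.894766) = 1.242158
  k4 = f(0.660000, -0.675682) = 0.931230
  y ← -1.085594 + (0.33/6)·(k1 + 2k2 + 2k3 + k4) = -0.687495
y(0.66) ≈ -0.6875

-0.6875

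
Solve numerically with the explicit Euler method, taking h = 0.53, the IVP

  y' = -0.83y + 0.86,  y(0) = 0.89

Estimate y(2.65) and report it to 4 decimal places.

Euler: y_{n+1} = y_n + h·f(x_n, y_n).
x=0.000000, y=0.890000: f=0.121300 → y ← 0.890000 + 0.53·0.121300 = 0.954289
x=0.530000, y=0.954289: f=0.067940 → y ← 0.954289 + 0.53·0.067940 = 0.990297
x=1.060000, y=0.990297: f=0.038053 → y ← 0.990297 + 0.53·0.038053 = 1.010466
x=1.590000, y=1.010466: f=0.021314 → y ← 1.010466 + 0.53·0.021314 = 1.021762
x=2.120000, y=1.021762: f=0.011938 → y ← 1.021762 + 0.53·0.011938 = 1.028089
y(2.65) ≈ 1.0281

1.0281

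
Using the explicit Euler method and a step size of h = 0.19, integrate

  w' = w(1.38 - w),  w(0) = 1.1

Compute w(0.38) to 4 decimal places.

1.2073

Euler: w_{n+1} = w_n + h·f(x_n, w_n).
x=0.000000, w=1.100000: f=0.308000 → w ← 1.100000 + 0.19·0.308000 = 1.158520
x=0.190000, w=1.158520: f=0.256589 → w ← 1.158520 + 0.19·0.256589 = 1.207272
w(0.38) ≈ 1.2073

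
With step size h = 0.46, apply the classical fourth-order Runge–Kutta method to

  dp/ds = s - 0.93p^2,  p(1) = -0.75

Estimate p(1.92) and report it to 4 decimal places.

RK4: k1 = f(s_n, p_n); k2 = f(s_n + h/2, p_n + (h/2)·k1); k3 = f(s_n + h/2, p_n + (h/2)·k2); k4 = f(s_n + h, p_n + h·k3); p_{n+1} = p_n + (h/6)·(k1 + 2k2 + 2k3 + k4).
s=1.000000, p=-0.750000:
  k1 = f(1.000000, -0.750000) = 0.476875
  k2 = f(1.230000, -0.640319) = 0.848692
  k3 = f(1.230000, -0.554801) = 0.943742
  k4 = f(1.460000, -0.315878) = 1.367205
  p ← -0.750000 + (0.46/6)·(k1 + 2k2 + 2k3 + k4) = -0.333780
s=1.460000, p=-0.333780:
  k1 = f(1.460000, -0.333780) = 1.356389
  k2 = f(1.690000, -0.021811) = 1.689558
  k3 = f(1.690000, 0.054818) = 1.687205
  k4 = f(1.920000, 0.442334) = 1.738037
  p ← -0.333780 + (0.46/6)·(k1 + 2k2 + 2k3 + k4) = 0.421229
p(1.92) ≈ 0.4212

0.4212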